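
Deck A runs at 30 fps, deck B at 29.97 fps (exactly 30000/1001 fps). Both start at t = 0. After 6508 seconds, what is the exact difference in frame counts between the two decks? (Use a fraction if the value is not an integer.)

A emits 30 × 6508 = 195240 frames; B emits 30000/1001 × 6508 = 195240000/1001.
Difference = 195240/1001 frames (≈ 195.0450); B is behind A.

195240/1001 frames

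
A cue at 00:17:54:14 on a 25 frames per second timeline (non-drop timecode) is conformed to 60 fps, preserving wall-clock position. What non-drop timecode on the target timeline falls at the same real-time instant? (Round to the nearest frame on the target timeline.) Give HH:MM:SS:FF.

00:17:54:34

Source frame index: (0×3600 + 17×60 + 54) × 25 + 14 = 26864.
Real time: 26864 / (25) = 26864/25 s.
Target frame: (26864/25) × (60) = 322368/5 ≈ 64473.600 → 64474.
At 60 labels/s: frame 64474 → 00:17:54:34.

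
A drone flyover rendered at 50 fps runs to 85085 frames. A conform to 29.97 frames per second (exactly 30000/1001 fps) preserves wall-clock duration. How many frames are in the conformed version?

Target frames = source frames × (target rate / source rate) = 85085 × (30000/1001)/(50) = 85085 × 600/1001 = 51000.

51000 frames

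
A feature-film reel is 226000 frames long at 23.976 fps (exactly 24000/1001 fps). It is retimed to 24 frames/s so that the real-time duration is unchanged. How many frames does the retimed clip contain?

Target frames = source frames × (target rate / source rate) = 226000 × (24)/(24000/1001) = 226000 × 1001/1000 = 226226.

226226 frames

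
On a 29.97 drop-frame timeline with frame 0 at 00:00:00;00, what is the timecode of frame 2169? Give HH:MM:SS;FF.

Each 10-minute DF block holds 10 × 60 × 30 − 9 × 2 = 17982 frames. 2169 ÷ 17982 → 0 full blocks, remainder 2169.
Within the partial block the first minute is 1800 frames and each further minute 1798, so 1 further minute boundary passed. Total skipped labels = 18 × 0 + 2 × 1 = 2.
Non-drop label index = 2169 + 2 = 2171; at 30 labels/s that is 00:01:12:11, i.e. DF 00:01:12;11.

00:01:12;11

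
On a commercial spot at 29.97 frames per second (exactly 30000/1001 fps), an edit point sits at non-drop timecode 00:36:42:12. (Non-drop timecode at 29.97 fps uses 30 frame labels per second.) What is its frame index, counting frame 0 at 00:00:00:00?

Total seconds to the label: (0 × 3600 + 36 × 60 + 42) = 2202.
Frame index = 2202 × 30 + 12 = 66072.

66072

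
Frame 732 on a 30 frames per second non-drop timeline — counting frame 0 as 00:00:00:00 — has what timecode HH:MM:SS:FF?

00:00:24:12

732 ÷ 30 = 24 full seconds, remainder 12 frames.
24 s = 0 h 0 min 24 s.
Timecode: 00:00:24:12.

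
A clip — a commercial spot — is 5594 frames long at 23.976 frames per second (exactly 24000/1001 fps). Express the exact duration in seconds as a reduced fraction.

Running time = 5594 ÷ (24000/1001) = 5594 × 1001/24000 = 2799797/12000 s.

2799797/12000 seconds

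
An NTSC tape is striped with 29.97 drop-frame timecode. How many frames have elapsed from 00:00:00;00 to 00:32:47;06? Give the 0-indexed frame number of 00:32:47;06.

Complete 10-minute blocks: 3, each 17982 frames → 53946.
Remaining 2 whole minutes in the current block: 1800 + 1 × 1798 = 3598 frames.
Within the current minute: 47 × 30 + 6 − 2 = 1414 (labels ;00/;01 skipped at this minute). Total = 53946 + 3598 + 1414 = 58958.

58958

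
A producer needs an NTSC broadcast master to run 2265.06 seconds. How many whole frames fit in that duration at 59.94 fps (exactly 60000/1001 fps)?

135767 frames

Frames = 2265.06 × 60000/1001 = 19414800/143 ≈ 135767.8322.
Complete frames: 135767.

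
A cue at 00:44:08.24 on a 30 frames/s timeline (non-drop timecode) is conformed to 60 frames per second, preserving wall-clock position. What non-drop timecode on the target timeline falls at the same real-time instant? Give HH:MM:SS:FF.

Source frame index: (0×3600 + 44×60 + 8) × 30 + 24 = 79464.
Real time: 79464 / (30) = 13244/5 s.
Target frame: (13244/5) × (60) = 158928.
At 60 labels/s: frame 158928 → 00:44:08:48.

00:44:08:48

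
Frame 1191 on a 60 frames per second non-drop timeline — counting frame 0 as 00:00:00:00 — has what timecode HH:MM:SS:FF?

00:00:19:51

1191 ÷ 60 = 19 full seconds, remainder 51 frames.
19 s = 0 h 0 min 19 s.
Timecode: 00:00:19:51.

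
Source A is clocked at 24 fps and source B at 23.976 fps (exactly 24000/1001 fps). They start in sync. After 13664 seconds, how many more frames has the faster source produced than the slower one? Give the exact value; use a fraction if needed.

A emits 24 × 13664 = 327936 frames; B emits 24000/1001 × 13664 = 46848000/143.
Difference = 46848/143 frames (≈ 327.6084); B is behind A.

46848/143 frames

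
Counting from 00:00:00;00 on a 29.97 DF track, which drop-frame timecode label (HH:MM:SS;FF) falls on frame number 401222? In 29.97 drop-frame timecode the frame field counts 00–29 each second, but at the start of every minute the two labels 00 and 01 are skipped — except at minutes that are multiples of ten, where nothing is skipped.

Ten DF minutes hold 17982 frames, so frame 401222 lies in block 22 (frames 395604–413585) with 5618 frames into that block.
The block's first minute is 1800 frames and the rest 1798 each; 5618 frames reaches minute 3, so 22 × 18 + 3 × 2 = 402 labels have been skipped so far.
Adding those back, label number 401222 + 402 = 401624 at 30 labels/s is 13387 s + 14 f = 3 h 43 min 7 s frame 14, i.e. 03:43:07;14.

03:43:07;14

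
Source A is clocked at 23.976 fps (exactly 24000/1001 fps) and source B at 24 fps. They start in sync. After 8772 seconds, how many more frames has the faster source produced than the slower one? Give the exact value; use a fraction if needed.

210528/1001 frames

A emits 24000/1001 × 8772 = 210528000/1001 frames; B emits 24 × 8772 = 210528.
Difference = 210528/1001 frames (≈ 210.3177); B is ahead of A.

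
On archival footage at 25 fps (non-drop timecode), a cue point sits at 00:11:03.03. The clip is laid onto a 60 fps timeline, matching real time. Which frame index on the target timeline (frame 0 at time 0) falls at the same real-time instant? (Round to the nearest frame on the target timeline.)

Source frame index: (0×3600 + 11×60 + 3) × 25 + 3 = 16578.
Real time: 16578 / (25) = 16578/25 s.
Target frame: (16578/25) × (60) = 198936/5 ≈ 39787.200 → 39787.

frame 39787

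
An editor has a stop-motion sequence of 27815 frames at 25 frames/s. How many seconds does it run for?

1112.6 seconds

Running time = 27815 / (25) = 1112.6 s.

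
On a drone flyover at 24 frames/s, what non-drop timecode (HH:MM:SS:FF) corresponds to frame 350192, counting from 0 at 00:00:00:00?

350192 ÷ 24 = 14591 full seconds, remainder 8 frames.
14591 s = 4 h 3 min 11 s.
Timecode: 04:03:11:08.

04:03:11:08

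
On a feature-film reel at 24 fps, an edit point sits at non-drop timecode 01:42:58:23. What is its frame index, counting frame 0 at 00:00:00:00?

frame 148295

Total seconds to the label: (1 × 3600 + 42 × 60 + 58) = 6178.
Frame index = 6178 × 24 + 23 = 148295.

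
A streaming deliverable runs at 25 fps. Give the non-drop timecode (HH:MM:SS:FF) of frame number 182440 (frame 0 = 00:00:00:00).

02:01:37:15

182440 ÷ 25 = 7297 full seconds, remainder 15 frames.
7297 s = 2 h 1 min 37 s.
Timecode: 02:01:37:15.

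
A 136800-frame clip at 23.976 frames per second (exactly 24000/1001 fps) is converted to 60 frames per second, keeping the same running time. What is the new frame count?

Target frames = source frames × (target rate / source rate) = 136800 × (60)/(24000/1001) = 136800 × 1001/400 = 342342.

342342 frames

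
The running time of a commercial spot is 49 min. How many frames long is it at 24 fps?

49 min = 2940 s.
Frames = 2940 × 24 = 70560.

70560 frames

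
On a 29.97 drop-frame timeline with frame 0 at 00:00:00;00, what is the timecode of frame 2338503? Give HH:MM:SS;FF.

21:40:28;03

Each 10-minute DF block holds 10 × 60 × 30 − 9 × 2 = 17982 frames. 2338503 ÷ 17982 → 130 full blocks, remainder 843.
Within the partial block the first minute is 1800 frames and each further minute 1798, so 0 further minute boundaries passed. Total skipped labels = 18 × 130 + 2 × 0 = 2340.
Non-drop label index = 2338503 + 2340 = 2340843; at 30 labels/s that is 21:40:28:03, i.e. DF 21:40:28;03.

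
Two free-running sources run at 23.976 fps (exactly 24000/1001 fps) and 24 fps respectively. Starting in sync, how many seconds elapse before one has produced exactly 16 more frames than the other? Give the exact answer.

2002/3 seconds

The gap grows by |24 − 24000/1001| = 24/1001 frames per second.
Time for a 16-frame gap: 16 ÷ (24/1001) = 2002/3 s.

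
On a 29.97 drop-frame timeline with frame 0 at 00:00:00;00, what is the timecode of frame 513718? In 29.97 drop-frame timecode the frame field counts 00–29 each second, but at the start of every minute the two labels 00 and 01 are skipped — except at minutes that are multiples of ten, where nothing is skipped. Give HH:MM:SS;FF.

Ten DF minutes hold 17982 frames, so frame 513718 lies in block 28 (frames 503496–521477) with 10222 frames into that block.
The block's first minute is 1800 frames and the rest 1798 each; 10222 frames reaches minute 5, so 28 × 18 + 5 × 2 = 514 labels have been skipped so far.
Adding those back, label number 513718 + 514 = 514232 at 30 labels/s is 17141 s + 2 f = 4 h 45 min 41 s frame 2, i.e. 04:45:41;02.

04:45:41;02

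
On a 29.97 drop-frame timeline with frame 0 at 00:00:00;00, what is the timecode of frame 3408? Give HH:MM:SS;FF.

Each 10-minute DF block holds 10 × 60 × 30 − 9 × 2 = 17982 frames. 3408 ÷ 17982 → 0 full blocks, remainder 3408.
Within the partial block the first minute is 1800 frames and each further minute 1798, so 1 further minute boundary passed. Total skipped labels = 18 × 0 + 2 × 1 = 2.
Non-drop label index = 3408 + 2 = 3410; at 30 labels/s that is 00:01:53:20, i.e. DF 00:01:53;20.

00:01:53;20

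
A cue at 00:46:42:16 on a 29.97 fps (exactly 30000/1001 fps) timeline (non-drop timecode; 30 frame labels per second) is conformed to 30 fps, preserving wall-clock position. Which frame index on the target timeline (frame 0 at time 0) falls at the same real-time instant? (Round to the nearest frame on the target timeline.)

Source frame index: (0×3600 + 46×60 + 42) × 30 + 16 = 84076.
Real time: 84076 / (30000/1001) = 21040019/7500 s.
Target frame: (21040019/7500) × (30) = 21040019/250 ≈ 84160.076 → 84160.

frame 84160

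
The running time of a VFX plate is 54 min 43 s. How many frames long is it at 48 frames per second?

54 min 43 s = 3283 s.
Frames = 3283 × 48 = 157584.

157584 frames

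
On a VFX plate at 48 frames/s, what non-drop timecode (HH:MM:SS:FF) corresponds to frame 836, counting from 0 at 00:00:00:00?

836 ÷ 48 = 17 full seconds, remainder 20 frames.
17 s = 0 h 0 min 17 s.
Timecode: 00:00:17:20.

00:00:17:20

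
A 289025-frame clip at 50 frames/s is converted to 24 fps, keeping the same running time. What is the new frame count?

Target frames = source frames × (target rate / source rate) = 289025 × (24)/(50) = 289025 × 12/25 = 138732.

138732 frames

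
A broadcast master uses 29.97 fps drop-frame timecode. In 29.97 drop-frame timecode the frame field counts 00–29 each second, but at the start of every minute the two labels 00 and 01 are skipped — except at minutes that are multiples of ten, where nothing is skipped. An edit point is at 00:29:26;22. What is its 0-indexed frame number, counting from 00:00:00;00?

52948

Complete 10-minute blocks: 2, each 17982 frames → 35964.
Remaining 9 whole minutes in the current block: 1800 + 8 × 1798 = 16184 frames.
Within the current minute: 26 × 30 + 22 − 2 = 800 (labels ;00/;01 skipped at this minute). Total = 35964 + 16184 + 800 = 52948.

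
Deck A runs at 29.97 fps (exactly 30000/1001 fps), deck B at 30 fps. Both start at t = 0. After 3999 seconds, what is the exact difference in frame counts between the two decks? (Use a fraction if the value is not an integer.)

A emits 30000/1001 × 3999 = 119970000/1001 frames; B emits 30 × 3999 = 119970.
Difference = 119970/1001 frames (≈ 119.8501); B is ahead of A.

119970/1001 frames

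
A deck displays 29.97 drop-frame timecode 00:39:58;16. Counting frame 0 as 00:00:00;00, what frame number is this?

71884

Complete 10-minute blocks: 3, each 17982 frames → 53946.
Remaining 9 whole minutes in the current block: 1800 + 8 × 1798 = 16184 frames.
Within the current minute: 58 × 30 + 16 − 2 = 1754 (labels ;00/;01 skipped at this minute). Total = 53946 + 16184 + 1754 = 71884.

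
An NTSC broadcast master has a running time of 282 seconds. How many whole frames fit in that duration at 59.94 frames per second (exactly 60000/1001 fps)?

16903 frames

Frames = 282 × 60000/1001 = 16920000/1001 ≈ 16903.0969.
Complete frames: 16903.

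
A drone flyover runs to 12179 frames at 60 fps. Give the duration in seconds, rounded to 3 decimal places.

202.983 seconds

Running time = 12179 × 1/60 = 12179/60 s ≈ 202.983 s.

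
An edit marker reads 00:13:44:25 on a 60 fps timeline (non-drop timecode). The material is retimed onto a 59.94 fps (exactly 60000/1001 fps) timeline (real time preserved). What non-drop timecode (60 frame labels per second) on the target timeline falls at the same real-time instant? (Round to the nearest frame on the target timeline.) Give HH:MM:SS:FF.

00:13:43:36

Source frame index: (0×3600 + 13×60 + 44) × 60 + 25 = 49465.
Real time: 49465 / (60) = 9893/12 s.
Target frame: (9893/12) × (60000/1001) = 3805000/77 ≈ 49415.584 → 49416.
At 60 labels/s: frame 49416 → 00:13:43:36.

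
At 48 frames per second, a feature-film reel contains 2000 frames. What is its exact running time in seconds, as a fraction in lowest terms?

Running time = 2000 ÷ (48) = 2000 × 1/48 = 125/3 s.

125/3 seconds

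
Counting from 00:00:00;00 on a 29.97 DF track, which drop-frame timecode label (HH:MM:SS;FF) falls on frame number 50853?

Each 10-minute DF block holds 10 × 60 × 30 − 9 × 2 = 17982 frames. 50853 ÷ 17982 → 2 full blocks, remainder 14889.
Within the partial block the first minute is 1800 frames and each further minute 1798, so 8 further minute boundaries passed. Total skipped labels = 18 × 2 + 2 × 8 = 52.
Non-drop label index = 50853 + 52 = 50905; at 30 labels/s that is 00:28:16:25, i.e. DF 00:28:16;25.

00:28:16;25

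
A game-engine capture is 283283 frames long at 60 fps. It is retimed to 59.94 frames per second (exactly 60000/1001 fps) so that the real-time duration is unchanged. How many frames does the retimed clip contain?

283000 frames

Target frames = source frames × (target rate / source rate) = 283283 × (60000/1001)/(60) = 283283 × 1000/1001 = 283000.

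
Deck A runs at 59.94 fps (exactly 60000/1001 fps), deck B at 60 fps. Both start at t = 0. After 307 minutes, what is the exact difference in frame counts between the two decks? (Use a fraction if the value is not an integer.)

307 min = 18420 s.
A emits 60000/1001 × 18420 = 1105200000/1001 frames; B emits 60 × 18420 = 1105200.
Difference = 1105200/1001 frames (≈ 1104.0959); B is ahead of A.

1105200/1001 frames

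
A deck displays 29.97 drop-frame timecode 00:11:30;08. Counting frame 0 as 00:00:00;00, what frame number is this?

20688

As if non-drop at 30 labels/s: (0 × 3600 + 11 × 60 + 30) × 30 + 8 = 20708.
Minute boundaries passed: 11; those not divisible by 10: 11 − 1 = 10; dropped labels = 2 × 10 = 20.
Actual frame index = 20708 − 20 = 20688.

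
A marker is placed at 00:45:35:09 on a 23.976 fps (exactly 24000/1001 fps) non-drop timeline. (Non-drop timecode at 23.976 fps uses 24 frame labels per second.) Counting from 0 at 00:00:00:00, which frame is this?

65649

Total seconds to the label: (0 × 3600 + 45 × 60 + 35) = 2735.
Frame index = 2735 × 24 + 9 = 65649.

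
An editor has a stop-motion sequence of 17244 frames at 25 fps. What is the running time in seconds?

689.76 seconds

Running time = 17244 / (25) = 689.76 s.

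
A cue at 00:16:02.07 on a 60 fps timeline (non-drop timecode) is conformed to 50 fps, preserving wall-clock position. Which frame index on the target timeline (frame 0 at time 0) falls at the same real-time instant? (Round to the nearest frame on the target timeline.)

Source frame index: (0×3600 + 16×60 + 2) × 60 + 7 = 57727.
Real time: 57727 / (60) = 57727/60 s.
Target frame: (57727/60) × (50) = 288635/6 ≈ 48105.833 → 48106.

frame 48106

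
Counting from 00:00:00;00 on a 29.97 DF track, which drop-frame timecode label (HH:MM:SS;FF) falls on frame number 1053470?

09:45:50;24

Ten DF minutes hold 17982 frames, so frame 1053470 lies in block 58 (frames 1042956–1060937) with 10514 frames into that block.
The block's first minute is 1800 frames and the rest 1798 each; 10514 frames reaches minute 5, so 58 × 18 + 5 × 2 = 1054 labels have been skipped so far.
Adding those back, label number 1053470 + 1054 = 1054524 at 30 labels/s is 35150 s + 24 f = 9 h 45 min 50 s frame 24, i.e. 09:45:50;24.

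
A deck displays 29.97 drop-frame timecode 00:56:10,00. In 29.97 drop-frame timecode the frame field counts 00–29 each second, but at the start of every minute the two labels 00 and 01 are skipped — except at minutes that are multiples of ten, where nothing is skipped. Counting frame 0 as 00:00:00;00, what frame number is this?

100998

Complete 10-minute blocks: 5, each 17982 frames → 89910.
Remaining 6 whole minutes in the current block: 1800 + 5 × 1798 = 10790 frames.
Within the current minute: 10 × 30 + 0 − 2 = 298 (labels ;00/;01 skipped at this minute). Total = 89910 + 10790 + 298 = 100998.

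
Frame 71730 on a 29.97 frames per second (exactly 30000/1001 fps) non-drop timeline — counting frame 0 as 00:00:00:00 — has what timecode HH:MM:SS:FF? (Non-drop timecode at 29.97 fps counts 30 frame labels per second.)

71730 ÷ 30 = 2391 full seconds, remainder 0 frames.
2391 s = 0 h 39 min 51 s.
Timecode: 00:39:51:00.

00:39:51:00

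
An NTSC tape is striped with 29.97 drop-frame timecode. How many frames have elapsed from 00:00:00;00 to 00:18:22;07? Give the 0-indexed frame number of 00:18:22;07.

Complete 10-minute blocks: 1, each 17982 frames → 17982.
Remaining 8 whole minutes in the current block: 1800 + 7 × 1798 = 14386 frames.
Within the current minute: 22 × 30 + 7 − 2 = 665 (labels ;00/;01 skipped at this minute). Total = 17982 + 14386 + 665 = 33033.

33033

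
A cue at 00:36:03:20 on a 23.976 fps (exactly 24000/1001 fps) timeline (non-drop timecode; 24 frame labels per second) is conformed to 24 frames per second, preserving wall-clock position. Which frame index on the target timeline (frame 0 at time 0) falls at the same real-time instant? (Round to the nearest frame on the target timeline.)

Source frame index: (0×3600 + 36×60 + 3) × 24 + 20 = 51932.
Real time: 51932 / (24000/1001) = 12995983/6000 s.
Target frame: (12995983/6000) × (24) = 12995983/250 ≈ 51983.932 → 51984.

frame 51984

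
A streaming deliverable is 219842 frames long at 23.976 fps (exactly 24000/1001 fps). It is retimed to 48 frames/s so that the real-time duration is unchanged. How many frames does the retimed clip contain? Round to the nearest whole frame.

Frames at target rate = 219842 × (48) / (24000/1001) = 110030921/250 ≈ 440123.684.
Nearest whole frame: 440124.

440124 frames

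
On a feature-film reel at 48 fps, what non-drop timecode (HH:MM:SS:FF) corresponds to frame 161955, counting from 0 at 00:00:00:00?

00:56:14:03

161955 ÷ 48 = 3374 full seconds, remainder 3 frames.
3374 s = 0 h 56 min 14 s.
Timecode: 00:56:14:03.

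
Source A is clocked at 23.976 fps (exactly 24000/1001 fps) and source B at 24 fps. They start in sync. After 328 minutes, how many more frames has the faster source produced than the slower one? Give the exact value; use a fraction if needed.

328 min = 19680 s.
A emits 24000/1001 × 19680 = 472320000/1001 frames; B emits 24 × 19680 = 472320.
Difference = 472320/1001 frames (≈ 471.8482); B is ahead of A.

472320/1001 frames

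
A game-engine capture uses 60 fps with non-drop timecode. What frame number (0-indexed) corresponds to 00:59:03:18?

Total seconds to the label: (0 × 3600 + 59 × 60 + 3) = 3543.
Frame index = 3543 × 60 + 18 = 212598.

frame 212598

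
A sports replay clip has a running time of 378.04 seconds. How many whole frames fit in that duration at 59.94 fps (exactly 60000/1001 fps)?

22659 frames

Frames = 378.04 × 60000/1001 = 1744800/77 ≈ 22659.7403.
Complete frames: 22659.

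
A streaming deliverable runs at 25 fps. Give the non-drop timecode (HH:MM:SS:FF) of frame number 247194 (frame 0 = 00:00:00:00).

247194 ÷ 25 = 9887 full seconds, remainder 19 frames.
9887 s = 2 h 44 min 47 s.
Timecode: 02:44:47:19.

02:44:47:19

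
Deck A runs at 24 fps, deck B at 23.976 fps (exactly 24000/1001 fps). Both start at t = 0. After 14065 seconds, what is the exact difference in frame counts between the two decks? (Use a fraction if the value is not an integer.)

A emits 24 × 14065 = 337560 frames; B emits 24000/1001 × 14065 = 337560000/1001.
Difference = 337560/1001 frames (≈ 337.2228); B is behind A.

337560/1001 frames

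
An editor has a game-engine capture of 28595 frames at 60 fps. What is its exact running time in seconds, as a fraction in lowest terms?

5719/12 seconds

Running time = 28595 ÷ (60) = 28595 × 1/60 = 5719/12 s.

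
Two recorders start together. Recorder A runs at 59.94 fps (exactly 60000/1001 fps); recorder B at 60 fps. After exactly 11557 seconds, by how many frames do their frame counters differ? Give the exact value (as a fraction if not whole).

7620/11 frames

A emits 60000/1001 × 11557 = 7620000/11 frames; B emits 60 × 11557 = 693420.
Difference = 7620/11 frames (≈ 692.7273); B is ahead of A.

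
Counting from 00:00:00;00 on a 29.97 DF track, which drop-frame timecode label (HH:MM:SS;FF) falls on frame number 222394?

02:03:40;16

Each 10-minute DF block holds 10 × 60 × 30 − 9 × 2 = 17982 frames. 222394 ÷ 17982 → 12 full blocks, remainder 6610.
Within the partial block the first minute is 1800 frames and each further minute 1798, so 3 further minute boundaries passed. Total skipped labels = 18 × 12 + 2 × 3 = 222.
Non-drop label index = 222394 + 222 = 222616; at 30 labels/s that is 02:03:40:16, i.e. DF 02:03:40;16.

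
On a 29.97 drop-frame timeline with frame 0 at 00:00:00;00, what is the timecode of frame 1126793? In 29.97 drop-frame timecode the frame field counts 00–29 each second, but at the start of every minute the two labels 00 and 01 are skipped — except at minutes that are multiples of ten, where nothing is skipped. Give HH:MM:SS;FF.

10:26:37;11

Ten DF minutes hold 17982 frames, so frame 1126793 lies in block 62 (frames 1114884–1132865) with 11909 frames into that block.
The block's first minute is 1800 frames and the rest 1798 each; 11909 frames reaches minute 6, so 62 × 18 + 6 × 2 = 1128 labels have been skipped so far.
Adding those back, label number 1126793 + 1128 = 1127921 at 30 labels/s is 37597 s + 11 f = 10 h 26 min 37 s frame 11, i.e. 10:26:37;11.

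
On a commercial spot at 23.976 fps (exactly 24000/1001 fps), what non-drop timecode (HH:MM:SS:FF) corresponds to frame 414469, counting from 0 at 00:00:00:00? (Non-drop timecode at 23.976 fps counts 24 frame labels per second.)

04:47:49:13

414469 ÷ 24 = 17269 full seconds, remainder 13 frames.
17269 s = 4 h 47 min 49 s.
Timecode: 04:47:49:13.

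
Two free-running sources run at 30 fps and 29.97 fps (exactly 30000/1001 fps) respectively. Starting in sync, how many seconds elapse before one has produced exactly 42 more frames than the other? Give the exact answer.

The gap grows by |30000/1001 − 30| = 30/1001 frames per second.
Time for a 42-frame gap: 42 ÷ (30/1001) = 1401.4 s.

1401.4 seconds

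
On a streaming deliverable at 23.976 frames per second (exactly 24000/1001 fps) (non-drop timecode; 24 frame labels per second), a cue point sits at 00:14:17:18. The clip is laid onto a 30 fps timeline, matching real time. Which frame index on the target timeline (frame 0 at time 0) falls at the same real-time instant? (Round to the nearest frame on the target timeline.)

frame 25758

Source frame index: (0×3600 + 14×60 + 17) × 24 + 18 = 20586.
Real time: 20586 / (24000/1001) = 3434431/4000 s.
Target frame: (3434431/4000) × (30) = 10303293/400 ≈ 25758.232 → 25758.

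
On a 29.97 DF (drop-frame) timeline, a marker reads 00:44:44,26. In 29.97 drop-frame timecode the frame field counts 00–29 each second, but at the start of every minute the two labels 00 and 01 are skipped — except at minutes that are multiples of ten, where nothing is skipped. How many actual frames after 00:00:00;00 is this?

Complete 10-minute blocks: 4, each 17982 frames → 71928.
Remaining 4 whole minutes in the current block: 1800 + 3 × 1798 = 7194 frames.
Within the current minute: 44 × 30 + 26 − 2 = 1344 (labels ;00/;01 skipped at this minute). Total = 71928 + 7194 + 1344 = 80466.

80466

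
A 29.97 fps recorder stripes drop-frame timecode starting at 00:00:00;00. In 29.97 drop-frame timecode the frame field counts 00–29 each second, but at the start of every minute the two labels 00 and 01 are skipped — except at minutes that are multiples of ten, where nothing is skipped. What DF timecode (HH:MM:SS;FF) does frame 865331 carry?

Each 10-minute DF block holds 10 × 60 × 30 − 9 × 2 = 17982 frames. 865331 ÷ 17982 → 48 full blocks, remainder 2195.
Within the partial block the first minute is 1800 frames and each further minute 1798, so 1 further minute boundary passed. Total skipped labels = 18 × 48 + 2 × 1 = 866.
Non-drop label index = 865331 + 866 = 866197; at 30 labels/s that is 08:01:13:07, i.e. DF 08:01:13;07.

08:01:13;07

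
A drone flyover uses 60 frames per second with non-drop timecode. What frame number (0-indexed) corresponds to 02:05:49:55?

Total seconds to the label: (2 × 3600 + 5 × 60 + 49) = 7549.
Frame index = 7549 × 60 + 55 = 452995.

frame 452995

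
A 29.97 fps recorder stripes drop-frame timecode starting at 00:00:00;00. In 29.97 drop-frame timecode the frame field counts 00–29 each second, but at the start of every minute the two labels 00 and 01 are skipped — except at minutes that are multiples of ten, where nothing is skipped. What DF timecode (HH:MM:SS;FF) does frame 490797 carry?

Ten DF minutes hold 17982 frames, so frame 490797 lies in block 27 (frames 485514–503495) with 5283 frames into that block.
The block's first minute is 1800 frames and the rest 1798 each; 5283 frames reaches minute 2, so 27 × 18 + 2 × 2 = 490 labels have been skipped so far.
Adding those back, label number 490797 + 490 = 491287 at 30 labels/s is 16376 s + 7 f = 4 h 32 min 56 s frame 7, i.e. 04:32:56;07.

04:32:56;07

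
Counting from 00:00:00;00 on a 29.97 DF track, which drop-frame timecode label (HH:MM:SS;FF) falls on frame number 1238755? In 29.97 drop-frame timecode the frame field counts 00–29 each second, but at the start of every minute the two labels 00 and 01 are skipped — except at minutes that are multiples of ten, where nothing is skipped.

Each 10-minute DF block holds 10 × 60 × 30 − 9 × 2 = 17982 frames. 1238755 ÷ 17982 → 68 full blocks, remainder 15979.
Within the partial block the first minute is 1800 frames and each further minute 1798, so 8 further minute boundaries passed. Total skipped labels = 18 × 68 + 2 × 8 = 1240.
Non-drop label index = 1238755 + 1240 = 1239995; at 30 labels/s that is 11:28:53:05, i.e. DF 11:28:53;05.

11:28:53;05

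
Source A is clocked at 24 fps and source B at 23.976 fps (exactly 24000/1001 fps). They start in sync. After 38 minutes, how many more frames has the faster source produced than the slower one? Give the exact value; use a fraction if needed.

38 min = 2280 s.
A emits 24 × 2280 = 54720 frames; B emits 24000/1001 × 2280 = 54720000/1001.
Difference = 54720/1001 frames (≈ 54.6653); B is behind A.

54720/1001 frames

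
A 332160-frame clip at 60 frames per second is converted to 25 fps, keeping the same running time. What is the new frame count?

138400 frames

Target frames = source frames × (target rate / source rate) = 332160 × (25)/(60) = 332160 × 5/12 = 138400.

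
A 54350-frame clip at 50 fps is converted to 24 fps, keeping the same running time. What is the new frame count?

Target frames = source frames × (target rate / source rate) = 54350 × (24)/(50) = 54350 × 12/25 = 26088.

26088 frames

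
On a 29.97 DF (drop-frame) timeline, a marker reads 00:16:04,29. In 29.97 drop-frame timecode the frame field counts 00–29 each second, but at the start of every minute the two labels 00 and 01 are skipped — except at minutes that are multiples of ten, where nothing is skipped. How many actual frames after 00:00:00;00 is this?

As if non-drop at 30 labels/s: (0 × 3600 + 16 × 60 + 4) × 30 + 29 = 28949.
Minute boundaries passed: 16; those not divisible by 10: 16 − 1 = 15; dropped labels = 2 × 15 = 30.
Actual frame index = 28949 − 30 = 28919.

28919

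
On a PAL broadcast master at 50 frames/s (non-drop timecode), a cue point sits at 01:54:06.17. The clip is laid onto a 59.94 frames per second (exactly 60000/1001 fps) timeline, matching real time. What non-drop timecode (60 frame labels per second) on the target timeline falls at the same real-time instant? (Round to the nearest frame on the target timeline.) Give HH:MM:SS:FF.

Source frame index: (1×3600 + 54×60 + 6) × 50 + 17 = 342317.
Real time: 342317 / (50) = 342317/50 s.
Target frame: (342317/50) × (60000/1001) = 410780400/1001 ≈ 410370.030 → 410370.
At 60 labels/s: frame 410370 → 01:53:59:30.

01:53:59:30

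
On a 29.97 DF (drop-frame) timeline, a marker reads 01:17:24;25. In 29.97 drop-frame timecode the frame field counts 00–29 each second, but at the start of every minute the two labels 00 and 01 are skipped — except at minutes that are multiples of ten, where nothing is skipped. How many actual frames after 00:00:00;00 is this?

139205

As if non-drop at 30 labels/s: (1 × 3600 + 17 × 60 + 24) × 30 + 25 = 139345.
Minute boundaries passed: 77; those not divisible by 10: 77 − 7 = 70; dropped labels = 2 × 70 = 140.
Actual frame index = 139345 − 140 = 139205.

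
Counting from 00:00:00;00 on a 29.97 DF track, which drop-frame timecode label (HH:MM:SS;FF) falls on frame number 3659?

Each 10-minute DF block holds 10 × 60 × 30 − 9 × 2 = 17982 frames. 3659 ÷ 17982 → 0 full blocks, remainder 3659.
Within the partial block the first minute is 1800 frames and each further minute 1798, so 2 further minute boundaries passed. Total skipped labels = 18 × 0 + 2 × 2 = 4.
Non-drop label index = 3659 + 4 = 3663; at 30 labels/s that is 00:02:02:03, i.e. DF 00:02:02;03.

00:02:02;03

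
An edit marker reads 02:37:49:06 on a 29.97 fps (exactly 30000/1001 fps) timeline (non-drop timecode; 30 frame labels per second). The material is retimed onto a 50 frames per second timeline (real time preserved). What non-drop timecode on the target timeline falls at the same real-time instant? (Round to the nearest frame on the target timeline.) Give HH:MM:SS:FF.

02:37:58:33

Source frame index: (2×3600 + 37×60 + 49) × 30 + 6 = 284076.
Real time: 284076 / (30000/1001) = 23696673/2500 s.
Target frame: (23696673/2500) × (50) = 23696673/50 ≈ 473933.460 → 473933.
At 50 labels/s: frame 473933 → 02:37:58:33.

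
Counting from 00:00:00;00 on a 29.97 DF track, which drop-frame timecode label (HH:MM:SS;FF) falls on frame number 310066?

02:52:25;26

Ten DF minutes hold 17982 frames, so frame 310066 lies in block 17 (frames 305694–323675) with 4372 frames into that block.
The block's first minute is 1800 frames and the rest 1798 each; 4372 frames reaches minute 2, so 17 × 18 + 2 × 2 = 310 labels have been skipped so far.
Adding those back, label number 310066 + 310 = 310376 at 30 labels/s is 10345 s + 26 f = 2 h 52 min 25 s frame 26, i.e. 02:52:25;26.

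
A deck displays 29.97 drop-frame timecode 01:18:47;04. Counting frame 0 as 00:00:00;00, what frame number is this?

Complete 10-minute blocks: 7, each 17982 frames → 125874.
Remaining 8 whole minutes in the current block: 1800 + 7 × 1798 = 14386 frames.
Within the current minute: 47 × 30 + 4 − 2 = 1412 (labels ;00/;01 skipped at this minute). Total = 125874 + 14386 + 1412 = 141672.

141672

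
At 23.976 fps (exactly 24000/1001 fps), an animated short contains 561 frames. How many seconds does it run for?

23.398375 seconds

Running time = 561 / (24000/1001) = 23.398375 s.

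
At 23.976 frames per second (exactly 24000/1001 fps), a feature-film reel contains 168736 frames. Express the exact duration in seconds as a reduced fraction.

Running time = 168736 ÷ (24000/1001) = 168736 × 1001/24000 = 5278273/750 s.

5278273/750 seconds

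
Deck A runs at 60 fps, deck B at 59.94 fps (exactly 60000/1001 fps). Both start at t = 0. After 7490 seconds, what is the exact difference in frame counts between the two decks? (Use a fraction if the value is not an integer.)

A emits 60 × 7490 = 449400 frames; B emits 60000/1001 × 7490 = 64200000/143.
Difference = 64200/143 frames (≈ 448.9510); B is behind A.

64200/143 frames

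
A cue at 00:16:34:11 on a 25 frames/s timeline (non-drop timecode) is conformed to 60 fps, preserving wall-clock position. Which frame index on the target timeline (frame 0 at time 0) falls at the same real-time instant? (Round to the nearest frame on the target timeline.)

Source frame index: (0×3600 + 16×60 + 34) × 25 + 11 = 24861.
Real time: 24861 / (25) = 24861/25 s.
Target frame: (24861/25) × (60) = 298332/5 ≈ 59666.400 → 59666.

frame 59666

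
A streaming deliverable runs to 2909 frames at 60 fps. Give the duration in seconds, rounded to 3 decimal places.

48.483 seconds

Running time = 2909 × 1/60 = 2909/60 s ≈ 48.483 s.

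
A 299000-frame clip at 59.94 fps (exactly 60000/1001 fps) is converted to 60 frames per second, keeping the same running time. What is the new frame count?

Target frames = source frames × (target rate / source rate) = 299000 × (60)/(60000/1001) = 299000 × 1001/1000 = 299299.

299299 frames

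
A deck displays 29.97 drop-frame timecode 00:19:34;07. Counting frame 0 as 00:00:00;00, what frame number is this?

35191

Complete 10-minute blocks: 1, each 17982 frames → 17982.
Remaining 9 whole minutes in the current block: 1800 + 8 × 1798 = 16184 frames.
Within the current minute: 34 × 30 + 7 − 2 = 1025 (labels ;00/;01 skipped at this minute). Total = 17982 + 16184 + 1025 = 35191.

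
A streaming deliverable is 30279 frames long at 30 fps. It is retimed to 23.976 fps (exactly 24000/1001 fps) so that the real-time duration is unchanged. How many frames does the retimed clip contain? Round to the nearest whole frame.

24199 frames

Frames at target rate = 30279 × (24000/1001) / (30) = 24223200/1001 ≈ 24199.001.
Nearest whole frame: 24199.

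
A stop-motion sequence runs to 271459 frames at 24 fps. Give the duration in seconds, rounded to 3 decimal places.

Running time = 271459 × 1/24 = 271459/24 s ≈ 11310.792 s.

11310.792 seconds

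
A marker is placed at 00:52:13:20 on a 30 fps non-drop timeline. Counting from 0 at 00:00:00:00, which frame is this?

Total seconds to the label: (0 × 3600 + 52 × 60 + 13) = 3133.
Frame index = 3133 × 30 + 20 = 94010.

94010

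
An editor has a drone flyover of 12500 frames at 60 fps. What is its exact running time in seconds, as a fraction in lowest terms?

Running time = 12500 ÷ (60) = 12500 × 1/60 = 625/3 s.

625/3 seconds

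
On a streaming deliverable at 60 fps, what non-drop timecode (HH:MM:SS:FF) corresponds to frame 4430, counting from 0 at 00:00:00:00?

4430 ÷ 60 = 73 full seconds, remainder 50 frames.
73 s = 0 h 1 min 13 s.
Timecode: 00:01:13:50.

00:01:13:50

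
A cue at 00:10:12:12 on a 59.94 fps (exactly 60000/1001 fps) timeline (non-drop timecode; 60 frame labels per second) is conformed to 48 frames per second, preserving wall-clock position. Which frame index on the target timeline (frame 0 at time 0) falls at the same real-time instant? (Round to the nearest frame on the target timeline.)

frame 29415

Source frame index: (0×3600 + 10×60 + 12) × 60 + 12 = 36732.
Real time: 36732 / (60000/1001) = 3064061/5000 s.
Target frame: (3064061/5000) × (48) = 18384366/625 ≈ 29414.986 → 29415.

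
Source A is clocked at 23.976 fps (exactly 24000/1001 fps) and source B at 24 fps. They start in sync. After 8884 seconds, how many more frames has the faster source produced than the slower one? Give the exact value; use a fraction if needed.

213216/1001 frames

A emits 24000/1001 × 8884 = 213216000/1001 frames; B emits 24 × 8884 = 213216.
Difference = 213216/1001 frames (≈ 213.0030); B is ahead of A.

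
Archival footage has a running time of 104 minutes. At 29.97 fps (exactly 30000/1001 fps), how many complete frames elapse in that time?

187012 frames

104 min = 6240 s.
Frames = 6240 × 30000/1001 = 14400000/77 ≈ 187012.9870.
Complete frames: 187012.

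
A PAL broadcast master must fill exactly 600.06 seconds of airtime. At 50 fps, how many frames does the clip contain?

30003 frames

Frames = 600.06 × 50 = 30003.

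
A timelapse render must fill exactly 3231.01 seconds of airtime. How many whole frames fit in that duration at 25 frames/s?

80775 frames

Frames = 3231.01 × 25 = 323101/4 ≈ 80775.2500.
Complete frames: 80775.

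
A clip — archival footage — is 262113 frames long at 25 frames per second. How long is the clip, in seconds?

Running time = 262113 / (25) = 10484.52 s.

10484.52 seconds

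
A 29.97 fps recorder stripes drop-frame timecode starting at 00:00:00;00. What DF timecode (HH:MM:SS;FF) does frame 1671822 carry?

Each 10-minute DF block holds 10 × 60 × 30 − 9 × 2 = 17982 frames. 1671822 ÷ 17982 → 92 full blocks, remainder 17478.
Within the partial block the first minute is 1800 frames and each further minute 1798, so 9 further minute boundaries passed. Total skipped labels = 18 × 92 + 2 × 9 = 1674.
Non-drop label index = 1671822 + 1674 = 1673496; at 30 labels/s that is 15:29:43:06, i.e. DF 15:29:43;06.

15:29:43;06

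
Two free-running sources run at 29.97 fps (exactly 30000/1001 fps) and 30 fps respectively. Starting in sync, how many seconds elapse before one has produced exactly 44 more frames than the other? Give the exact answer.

The gap grows by |30 − 30000/1001| = 30/1001 frames per second.
Time for a 44-frame gap: 44 ÷ (30/1001) = 22022/15 s.

22022/15 seconds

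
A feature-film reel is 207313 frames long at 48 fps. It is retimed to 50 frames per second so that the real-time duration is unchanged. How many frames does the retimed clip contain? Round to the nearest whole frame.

Frames at target rate = 207313 × (50) / (48) = 5182825/24 ≈ 215951.042.
Nearest whole frame: 215951.

215951 frames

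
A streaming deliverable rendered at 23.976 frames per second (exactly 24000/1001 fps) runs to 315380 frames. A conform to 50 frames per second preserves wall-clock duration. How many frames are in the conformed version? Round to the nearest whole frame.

657699 frames

Frames at target rate = 315380 × (50) / (24000/1001) = 15784769/24 ≈ 657698.708.
Nearest whole frame: 657699.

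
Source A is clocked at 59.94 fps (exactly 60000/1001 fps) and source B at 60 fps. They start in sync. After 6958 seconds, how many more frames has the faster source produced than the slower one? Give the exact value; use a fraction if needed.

A emits 60000/1001 × 6958 = 59640000/143 frames; B emits 60 × 6958 = 417480.
Difference = 59640/143 frames (≈ 417.0629); B is ahead of A.

59640/143 frames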